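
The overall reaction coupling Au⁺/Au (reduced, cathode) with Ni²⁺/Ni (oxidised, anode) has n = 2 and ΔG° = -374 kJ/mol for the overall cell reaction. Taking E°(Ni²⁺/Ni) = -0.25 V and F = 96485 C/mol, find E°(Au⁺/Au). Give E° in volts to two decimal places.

E°cell = −ΔG°/(nF) = −(-374×10³)/((2)(96485)) = +1.938 V.
Since Au⁺/Au is the cathode and Ni²⁺/Ni the anode, E°cell = E°(Au⁺/Au) − E°(Ni²⁺/Ni).
So E°(Au⁺/Au) = E°cell + E°(Ni²⁺/Ni) = +1.938 + (-0.25) = +1.69 V.

+1.69 V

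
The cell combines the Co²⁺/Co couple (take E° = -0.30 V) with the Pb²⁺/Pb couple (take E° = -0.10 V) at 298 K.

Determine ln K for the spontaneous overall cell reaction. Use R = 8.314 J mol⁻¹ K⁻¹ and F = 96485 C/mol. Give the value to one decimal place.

15.6

Cathode: Pb²⁺/Pb; anode: Co²⁺/Co. E°cell = (-0.10) − (-0.30) = +0.20 V, with n = 2.
ΔG° = −nFE° = −RT ln K, so ln K = nFE°/(RT) = (2)(96485)(+0.20) / ((8.314)(298)) = 15.577.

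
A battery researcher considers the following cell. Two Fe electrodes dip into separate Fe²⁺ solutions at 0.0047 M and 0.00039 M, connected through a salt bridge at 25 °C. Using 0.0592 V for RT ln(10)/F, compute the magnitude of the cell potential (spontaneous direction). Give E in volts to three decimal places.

+0.032 V

For a concentration cell E°cell = 0. The 0.0047 M side is the cathode (reduction is favoured where [Fe²⁺] is higher).
With n = 2, E = −(0.0592/2) log([Fe²⁺]ₐₙ/[Fe²⁺]꜀ₐₜ) = −(0.0592/2) log(0.00039/0.0047) = −(0.0592/2)(-1.081) = +0.032 V.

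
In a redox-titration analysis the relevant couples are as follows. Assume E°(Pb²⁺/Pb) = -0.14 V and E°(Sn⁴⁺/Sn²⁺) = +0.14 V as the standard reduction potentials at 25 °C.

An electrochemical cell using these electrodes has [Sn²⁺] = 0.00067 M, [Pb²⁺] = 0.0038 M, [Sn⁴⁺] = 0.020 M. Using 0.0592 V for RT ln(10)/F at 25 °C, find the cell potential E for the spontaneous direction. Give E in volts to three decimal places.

Sn⁴⁺/Sn²⁺ is the cathode (higher E°), Pb²⁺/Pb the anode: E°cell = +0.14 − (-0.14) = +0.28 V, n = 2.
Overall: Sn⁴⁺(aq) + Pb(s) → Sn²⁺(aq) + Pb²⁺(aq)
Q = [Sn²⁺]·[Pb²⁺] / ([Sn⁴⁺]); log Q = -3.895.
E = E° − (0.0592/n) log Q = +0.28 − (0.0592/2)(-3.895) = +0.395 V.

+0.395 V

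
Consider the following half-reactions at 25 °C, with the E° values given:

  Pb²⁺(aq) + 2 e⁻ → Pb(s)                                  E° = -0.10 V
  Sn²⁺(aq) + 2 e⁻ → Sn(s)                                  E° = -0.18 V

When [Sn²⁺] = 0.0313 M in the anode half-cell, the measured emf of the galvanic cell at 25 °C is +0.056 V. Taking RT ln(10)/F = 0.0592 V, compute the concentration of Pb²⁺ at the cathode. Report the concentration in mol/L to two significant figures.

Pb²⁺/Pb is the cathode, Sn²⁺/Sn the anode: E°cell = +0.08 V, n = 2.
Overall reaction: Pb²⁺(aq) + Sn(s) → Pb(s) + Sn²⁺(aq); Q = [Sn²⁺]^1/[Pb²⁺]^1.
From E = E° − (0.0592/n) log Q: log Q = (E° − E)·n/0.0592 = (+0.08 − (+0.056))·2/0.0592 = 0.8108.
So 1·log[Pb²⁺] = 1·log(0.0313) − log Q = -1.5045 − (0.8108) = -2.3153; [Pb²⁺] = 10^(-2.3153) ≈ 0.0048 M.

0.0048 M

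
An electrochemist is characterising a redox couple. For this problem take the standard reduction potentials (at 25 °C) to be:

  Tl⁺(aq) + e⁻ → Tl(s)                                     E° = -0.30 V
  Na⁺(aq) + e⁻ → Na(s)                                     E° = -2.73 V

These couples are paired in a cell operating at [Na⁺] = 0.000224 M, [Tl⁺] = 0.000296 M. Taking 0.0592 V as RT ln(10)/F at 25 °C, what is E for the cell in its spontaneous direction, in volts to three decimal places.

Tl⁺/Tl is the cathode (higher E°), Na⁺/Na the anode: E°cell = -0.30 − (-2.73) = +2.43 V, n = 1.
Overall: Tl⁺(aq) + Na(s) → Tl(s) + Na⁺(aq)
Q = [Na⁺] / ([Tl⁺]); log Q = -0.121.
E = E° − (0.0592/n) log Q = +2.43 − (0.0592/1)(-0.121) = +2.437 V.

+2.437 V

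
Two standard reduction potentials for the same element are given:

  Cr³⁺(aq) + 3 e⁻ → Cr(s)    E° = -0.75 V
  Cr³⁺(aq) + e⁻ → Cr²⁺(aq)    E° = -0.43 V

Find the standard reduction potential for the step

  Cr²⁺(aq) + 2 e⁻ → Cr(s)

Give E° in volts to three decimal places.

-0.910 V

Sequential free energies add, so n₃E°₃ = n₁E°₁ + n₂E°₂.
With n₃ = 3, and the known step contributing 1×(-0.43) V, the unknown satisfies 2·E° = 3×(-0.75) − 1×(-0.43) = -1.820.
E° = -1.820 / 2 = -0.910 V.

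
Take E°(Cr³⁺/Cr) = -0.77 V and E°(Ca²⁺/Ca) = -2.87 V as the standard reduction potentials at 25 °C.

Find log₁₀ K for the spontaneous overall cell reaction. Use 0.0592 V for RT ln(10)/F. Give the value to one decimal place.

Cathode: Cr³⁺/Cr; anode: Ca²⁺/Ca. E°cell = +2.10 V, n = 6.
log K = nE°cell / 0.0592 = (6)(+2.10) / 0.0592 = 212.8.

212.8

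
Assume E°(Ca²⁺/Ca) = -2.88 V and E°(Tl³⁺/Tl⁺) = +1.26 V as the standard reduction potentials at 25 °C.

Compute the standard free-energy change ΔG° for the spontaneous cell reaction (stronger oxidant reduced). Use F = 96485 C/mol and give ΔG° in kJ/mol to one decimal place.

Tl³⁺/Tl⁺ (E° = +1.26 V) is the cathode; Ca²⁺/Ca (E° = -2.88 V) is the anode, so E°cell = +4.14 V.
Balancing electrons gives n = 2 (lcm of 2 and 2).
ΔG° = −nFE° = −(2)(96485)(+4.14) = -798,896 J = -798.9 kJ/mol.

-798.9 kJ/mol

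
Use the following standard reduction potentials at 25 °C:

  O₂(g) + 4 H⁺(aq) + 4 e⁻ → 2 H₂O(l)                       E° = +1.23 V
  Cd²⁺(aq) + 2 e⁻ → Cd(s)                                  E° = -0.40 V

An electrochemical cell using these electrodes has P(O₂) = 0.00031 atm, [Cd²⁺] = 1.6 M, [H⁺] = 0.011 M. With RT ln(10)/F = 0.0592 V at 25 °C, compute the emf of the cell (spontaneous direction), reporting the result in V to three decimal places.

O₂/H₂O is the cathode (higher E°), Cd²⁺/Cd the anode: E°cell = +1.23 − (-0.40) = +1.63 V, n = 4.
Overall: O₂(g) + 4 H⁺(aq) + 2 Cd(s) → 2 H₂O(l) + 2 Cd²⁺(aq)
Q = [Cd²⁺]^2 / (P(O₂)·[H⁺]^4); log Q = 11.751.
E = E° − (0.0592/n) log Q = +1.63 − (0.0592/4)(11.751) = +1.456 V.

+1.456 V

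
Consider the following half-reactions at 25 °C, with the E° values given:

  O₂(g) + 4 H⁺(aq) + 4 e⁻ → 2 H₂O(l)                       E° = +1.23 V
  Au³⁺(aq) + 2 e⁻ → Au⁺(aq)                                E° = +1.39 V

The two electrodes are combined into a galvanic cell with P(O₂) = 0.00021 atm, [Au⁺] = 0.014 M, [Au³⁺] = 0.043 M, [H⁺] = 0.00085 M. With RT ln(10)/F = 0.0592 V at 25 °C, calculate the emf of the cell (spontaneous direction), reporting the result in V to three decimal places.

Au³⁺/Au⁺ is the cathode (higher E°), O₂/H₂O the anode: E°cell = +1.39 − (+1.23) = +0.16 V, n = 4.
Overall: 2 Au³⁺(aq) + 2 H₂O(l) → 2 Au⁺(aq) + O₂(g) + 4 H⁺(aq)
Q = [Au⁺]^2·P(O₂)·[H⁺]^4 / ([Au³⁺]^2); log Q = -16.935.
E = E° − (0.0592/n) log Q = +0.16 − (0.0592/4)(-16.935) = +0.411 V.

+0.411 V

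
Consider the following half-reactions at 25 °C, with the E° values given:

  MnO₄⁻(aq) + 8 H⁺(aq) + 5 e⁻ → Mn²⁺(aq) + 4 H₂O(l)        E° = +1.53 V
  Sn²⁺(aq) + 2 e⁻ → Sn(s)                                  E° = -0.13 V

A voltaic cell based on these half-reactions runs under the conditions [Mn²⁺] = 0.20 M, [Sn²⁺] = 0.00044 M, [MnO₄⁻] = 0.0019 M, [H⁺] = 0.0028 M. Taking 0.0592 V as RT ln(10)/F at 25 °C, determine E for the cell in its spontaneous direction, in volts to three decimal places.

+1.494 V

MnO₄⁻/Mn²⁺ is the cathode (higher E°), Sn²⁺/Sn the anode: E°cell = +1.53 − (-0.13) = +1.66 V, n = 10.
Overall: 2 MnO₄⁻(aq) + 16 H⁺(aq) + 5 Sn(s) → 2 Mn²⁺(aq) + 8 H₂O(l) + 5 Sn²⁺(aq)
Q = [Mn²⁺]^2·[Sn²⁺]^5 / ([MnO₄⁻]^2·[H⁺]^16); log Q = 28.107.
E = E° − (0.0592/n) log Q = +1.66 − (0.0592/10)(28.107) = +1.494 V.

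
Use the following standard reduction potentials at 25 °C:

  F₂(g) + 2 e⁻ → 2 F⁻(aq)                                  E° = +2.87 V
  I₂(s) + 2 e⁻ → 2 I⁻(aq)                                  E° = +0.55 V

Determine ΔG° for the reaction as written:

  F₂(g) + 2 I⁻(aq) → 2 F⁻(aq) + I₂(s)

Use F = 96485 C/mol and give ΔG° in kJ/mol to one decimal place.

-447.7 kJ/mol

As written, F₂/F⁻ is reduced (cathode) and I₂/I⁻ is oxidised (anode), so E°cell = (+2.87) − (+0.55) = +2.32 V.
Balancing electrons gives n = 2.
ΔG° = −nFE° = −(2)(96485)(+2.32) = -447,690 J = -447.7 kJ/mol.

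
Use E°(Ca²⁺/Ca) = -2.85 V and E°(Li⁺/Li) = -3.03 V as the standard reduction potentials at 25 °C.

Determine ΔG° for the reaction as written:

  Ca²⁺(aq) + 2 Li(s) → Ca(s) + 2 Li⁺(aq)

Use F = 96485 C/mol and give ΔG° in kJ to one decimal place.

As written, Ca²⁺/Ca is reduced (cathode) and Li⁺/Li is oxidised (anode), so E°cell = (-2.85) − (-3.03) = +0.18 V.
Balancing electrons gives n = 2.
ΔG° = −nFE° = −(2)(96485)(+0.18) = -34,735 J = -34.7 kJ.

-34.7 kJ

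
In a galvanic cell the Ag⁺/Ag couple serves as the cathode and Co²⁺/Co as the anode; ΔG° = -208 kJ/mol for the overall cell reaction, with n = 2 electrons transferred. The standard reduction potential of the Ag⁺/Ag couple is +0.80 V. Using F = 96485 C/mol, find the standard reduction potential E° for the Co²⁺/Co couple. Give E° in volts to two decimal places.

-0.28 V

E°cell = −ΔG°/(nF) = −(-208×10³)/((2)(96485)) = +1.078 V.
Since Ag⁺/Ag is the cathode and Co²⁺/Co the anode, E°cell = E°(Ag⁺/Ag) − E°(Co²⁺/Co).
So E°(Co²⁺/Co) = E°(Ag⁺/Ag) − E°cell = (+0.80) − (+1.078) = -0.28 V.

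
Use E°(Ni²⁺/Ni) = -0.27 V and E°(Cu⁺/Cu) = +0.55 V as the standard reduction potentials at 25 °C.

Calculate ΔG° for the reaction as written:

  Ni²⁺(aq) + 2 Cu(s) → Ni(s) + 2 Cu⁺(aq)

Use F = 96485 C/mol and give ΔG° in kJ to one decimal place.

+158.2 kJ

As written, Ni²⁺/Ni is reduced (cathode) and Cu⁺/Cu is oxidised (anode), so E°cell = (-0.27) − (+0.55) = -0.82 V.
Balancing electrons gives n = 2.
ΔG° = −nFE° = −(2)(96485)(-0.82) = 158,235 J = +158.2 kJ.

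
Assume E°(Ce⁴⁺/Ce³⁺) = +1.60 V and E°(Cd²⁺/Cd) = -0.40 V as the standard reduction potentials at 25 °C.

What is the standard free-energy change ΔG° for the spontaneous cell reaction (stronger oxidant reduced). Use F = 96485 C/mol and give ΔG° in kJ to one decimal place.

Ce⁴⁺/Ce³⁺ (E° = +1.60 V) is the cathode; Cd²⁺/Cd (E° = -0.40 V) is the anode, so E°cell = +2.00 V.
Balancing electrons gives n = 2 (lcm of 1 and 2).
ΔG° = −nFE° = −(2)(96485)(+2.00) = -385,940 J = -385.9 kJ.

-385.9 kJ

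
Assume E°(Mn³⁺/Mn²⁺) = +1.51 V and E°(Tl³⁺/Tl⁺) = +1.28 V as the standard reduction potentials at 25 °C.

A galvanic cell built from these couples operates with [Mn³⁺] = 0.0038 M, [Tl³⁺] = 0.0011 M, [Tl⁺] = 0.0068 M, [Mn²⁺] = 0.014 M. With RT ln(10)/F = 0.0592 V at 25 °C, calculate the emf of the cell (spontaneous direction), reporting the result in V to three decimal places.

+0.220 V

Mn³⁺/Mn²⁺ is the cathode (higher E°), Tl³⁺/Tl⁺ the anode: E°cell = +1.51 − (+1.28) = +0.23 V, n = 2.
Overall: 2 Mn³⁺(aq) + Tl⁺(aq) → 2 Mn²⁺(aq) + Tl³⁺(aq)
Q = [Mn²⁺]^2·[Tl³⁺] / ([Mn³⁺]^2·[Tl⁺]); log Q = 0.342.
E = E° − (0.0592/n) log Q = +0.23 − (0.0592/2)(0.342) = +0.220 V.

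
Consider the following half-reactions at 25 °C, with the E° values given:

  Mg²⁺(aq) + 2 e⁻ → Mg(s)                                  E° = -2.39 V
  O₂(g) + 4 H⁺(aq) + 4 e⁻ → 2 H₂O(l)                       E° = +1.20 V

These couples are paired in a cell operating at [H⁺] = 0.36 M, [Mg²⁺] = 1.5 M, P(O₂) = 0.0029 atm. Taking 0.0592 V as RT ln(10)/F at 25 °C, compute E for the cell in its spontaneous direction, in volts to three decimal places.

O₂/H₂O is the cathode (higher E°), Mg²⁺/Mg the anode: E°cell = +1.20 − (-2.39) = +3.59 V, n = 4.
Overall: O₂(g) + 4 H⁺(aq) + 2 Mg(s) → 2 H₂O(l) + 2 Mg²⁺(aq)
Q = [Mg²⁺]^2 / (P(O₂)·[H⁺]^4); log Q = 4.665.
E = E° − (0.0592/n) log Q = +3.59 − (0.0592/4)(4.665) = +3.521 V.

+3.521 V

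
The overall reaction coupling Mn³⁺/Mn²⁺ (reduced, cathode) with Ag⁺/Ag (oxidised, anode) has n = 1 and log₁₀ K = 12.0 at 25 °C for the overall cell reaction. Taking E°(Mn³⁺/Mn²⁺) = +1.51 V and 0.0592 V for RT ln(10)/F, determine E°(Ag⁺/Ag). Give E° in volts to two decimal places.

+0.80 V

E°cell = (0.0592/n)·log K = (0.0592/1)(12.0) = +0.710 V.
Since Mn³⁺/Mn²⁺ is the cathode and Ag⁺/Ag the anode, E°cell = E°(Mn³⁺/Mn²⁺) − E°(Ag⁺/Ag).
So E°(Ag⁺/Ag) = E°(Mn³⁺/Mn²⁺) − E°cell = (+1.51) − (+0.710) = +0.80 V.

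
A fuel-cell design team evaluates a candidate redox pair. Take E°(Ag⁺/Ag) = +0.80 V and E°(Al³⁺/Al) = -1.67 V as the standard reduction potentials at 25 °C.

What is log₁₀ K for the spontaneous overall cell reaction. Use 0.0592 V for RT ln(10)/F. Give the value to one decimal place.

Cathode: Ag⁺/Ag; anode: Al³⁺/Al. E°cell = +2.47 V, n = 3.
log K = nE°cell / 0.0592 = (3)(+2.47) / 0.0592 = 125.2.

125.2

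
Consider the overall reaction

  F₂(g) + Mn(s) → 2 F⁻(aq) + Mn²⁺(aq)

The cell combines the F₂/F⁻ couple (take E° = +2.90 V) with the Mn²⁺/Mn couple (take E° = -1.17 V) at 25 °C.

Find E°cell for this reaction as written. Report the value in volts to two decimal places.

+4.07 V

The F₂/F⁻ couple has the higher reduction potential, so it is the cathode; Mn²⁺/Mn is oxidised at the anode.
E°cell = E°(cathode) − E°(anode) = (+2.90) − (-1.17) = +4.07 V.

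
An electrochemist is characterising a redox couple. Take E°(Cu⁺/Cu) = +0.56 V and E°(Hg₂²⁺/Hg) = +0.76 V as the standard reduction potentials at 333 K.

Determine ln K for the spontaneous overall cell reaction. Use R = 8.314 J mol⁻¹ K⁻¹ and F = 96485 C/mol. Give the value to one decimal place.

13.9

Cathode: Hg₂²⁺/Hg; anode: Cu⁺/Cu. E°cell = (+0.76) − (+0.56) = +0.20 V, with n = 2.
ΔG° = −nFE° = −RT ln K, so ln K = nFE°/(RT) = (2)(96485)(+0.20) / ((8.314)(333)) = 13.940.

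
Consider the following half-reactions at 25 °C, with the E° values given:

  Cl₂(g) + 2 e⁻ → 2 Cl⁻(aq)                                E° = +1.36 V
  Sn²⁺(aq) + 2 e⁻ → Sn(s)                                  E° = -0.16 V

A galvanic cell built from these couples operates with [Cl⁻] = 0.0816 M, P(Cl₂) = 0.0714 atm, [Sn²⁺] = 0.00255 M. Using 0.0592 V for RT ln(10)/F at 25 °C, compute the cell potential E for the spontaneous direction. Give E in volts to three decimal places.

+1.627 V

Cl₂/Cl⁻ is the cathode (higher E°), Sn²⁺/Sn the anode: E°cell = +1.36 − (-0.16) = +1.52 V, n = 2.
Overall: Cl₂(g) + Sn(s) → 2 Cl⁻(aq) + Sn²⁺(aq)
Q = [Cl⁻]^2·[Sn²⁺] / (P(Cl₂)); log Q = -3.624.
E = E° − (0.0592/n) log Q = +1.52 − (0.0592/2)(-3.624) = +1.627 V.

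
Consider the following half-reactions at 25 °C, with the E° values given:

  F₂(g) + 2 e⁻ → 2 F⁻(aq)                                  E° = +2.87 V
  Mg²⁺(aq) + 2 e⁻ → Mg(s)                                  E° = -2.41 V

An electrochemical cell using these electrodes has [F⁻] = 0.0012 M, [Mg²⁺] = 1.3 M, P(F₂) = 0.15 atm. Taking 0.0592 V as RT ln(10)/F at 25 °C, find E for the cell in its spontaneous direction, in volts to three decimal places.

+5.425 V

F₂/F⁻ is the cathode (higher E°), Mg²⁺/Mg the anode: E°cell = +2.87 − (-2.41) = +5.28 V, n = 2.
Overall: F₂(g) + Mg(s) → 2 F⁻(aq) + Mg²⁺(aq)
Q = [F⁻]^2·[Mg²⁺] / (P(F₂)); log Q = -4.904.
E = E° − (0.0592/n) log Q = +5.28 − (0.0592/2)(-4.904) = +5.425 V.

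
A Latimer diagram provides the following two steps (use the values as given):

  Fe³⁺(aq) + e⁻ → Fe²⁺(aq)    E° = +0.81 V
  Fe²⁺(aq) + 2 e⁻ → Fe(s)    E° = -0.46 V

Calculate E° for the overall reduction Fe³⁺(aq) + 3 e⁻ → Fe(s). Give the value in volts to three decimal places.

Standard free energies of sequential steps add: ΔG°₃ = ΔG°₁ + ΔG°₂, so n₃E°₃ = n₁E°₁ + n₂E°₂.
E°₃ = (1×+0.81 + 2×-0.46) / 3 = (-0.110) / 3 = -0.037 V.

-0.037 V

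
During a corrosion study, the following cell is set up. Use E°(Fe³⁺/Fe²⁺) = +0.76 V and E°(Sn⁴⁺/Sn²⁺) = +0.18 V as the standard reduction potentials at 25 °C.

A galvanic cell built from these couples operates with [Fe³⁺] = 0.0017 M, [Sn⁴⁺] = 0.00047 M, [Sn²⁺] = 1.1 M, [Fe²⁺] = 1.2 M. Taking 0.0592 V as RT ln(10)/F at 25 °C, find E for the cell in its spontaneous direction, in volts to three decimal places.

+0.511 V

Fe³⁺/Fe²⁺ is the cathode (higher E°), Sn⁴⁺/Sn²⁺ the anode: E°cell = +0.76 − (+0.18) = +0.58 V, n = 2.
Overall: 2 Fe³⁺(aq) + Sn²⁺(aq) → 2 Fe²⁺(aq) + Sn⁴⁺(aq)
Q = [Fe²⁺]^2·[Sn⁴⁺] / ([Fe³⁺]^2·[Sn²⁺]); log Q = 2.328.
E = E° − (0.0592/n) log Q = +0.58 − (0.0592/2)(2.328) = +0.511 V.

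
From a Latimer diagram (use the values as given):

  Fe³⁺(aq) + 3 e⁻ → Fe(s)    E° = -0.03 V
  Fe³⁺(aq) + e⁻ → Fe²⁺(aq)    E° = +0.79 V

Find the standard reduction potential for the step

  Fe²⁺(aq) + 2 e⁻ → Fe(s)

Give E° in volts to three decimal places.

-0.440 V

Sequential free energies add, so n₃E°₃ = n₁E°₁ + n₂E°₂.
With n₃ = 3, and the known step contributing 1×(+0.79) V, the unknown satisfies 2·E° = 3×(-0.03) − 1×(+0.79) = -0.880.
E° = -0.880 / 2 = -0.440 V.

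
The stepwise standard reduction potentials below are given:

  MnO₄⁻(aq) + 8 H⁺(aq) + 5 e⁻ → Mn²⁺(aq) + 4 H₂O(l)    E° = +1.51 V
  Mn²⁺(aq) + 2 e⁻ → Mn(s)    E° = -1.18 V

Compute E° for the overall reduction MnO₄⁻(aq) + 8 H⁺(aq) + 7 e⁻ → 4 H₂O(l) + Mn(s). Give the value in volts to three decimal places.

+0.741 V

Adding the free-energy changes (−nFE°) of the two steps gives −n₃FE°₃ = −n₁FE°₁ − n₂FE°₂.
E°₃ = (5×+1.51 + 2×-1.18) / 7 = (+5.190) / 7 = +0.741 V.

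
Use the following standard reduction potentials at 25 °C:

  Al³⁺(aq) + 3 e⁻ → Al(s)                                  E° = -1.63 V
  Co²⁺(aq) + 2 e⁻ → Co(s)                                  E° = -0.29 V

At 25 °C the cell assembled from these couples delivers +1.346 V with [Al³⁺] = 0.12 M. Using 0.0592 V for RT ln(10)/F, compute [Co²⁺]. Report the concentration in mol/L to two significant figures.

Co²⁺/Co is the cathode, Al³⁺/Al the anode: E°cell = +1.34 V, n = 6.
Overall reaction: 3 Co²⁺(aq) + 2 Al(s) → 3 Co(s) + 2 Al³⁺(aq); Q = [Al³⁺]^2/[Co²⁺]^3.
From E = E° − (0.0592/n) log Q: log Q = (E° − E)·n/0.0592 = (+1.34 − (+1.346))·6/0.0592 = -0.6081.
So 3·log[Co²⁺] = 2·log(0.12) − log Q = -1.8416 − (-0.6081) = -1.2335; log[Co²⁺] = -1.2335 / 3 = -0.4112; [Co²⁺] = 10^(-0.4112) ≈ 0.39 M.

0.39 M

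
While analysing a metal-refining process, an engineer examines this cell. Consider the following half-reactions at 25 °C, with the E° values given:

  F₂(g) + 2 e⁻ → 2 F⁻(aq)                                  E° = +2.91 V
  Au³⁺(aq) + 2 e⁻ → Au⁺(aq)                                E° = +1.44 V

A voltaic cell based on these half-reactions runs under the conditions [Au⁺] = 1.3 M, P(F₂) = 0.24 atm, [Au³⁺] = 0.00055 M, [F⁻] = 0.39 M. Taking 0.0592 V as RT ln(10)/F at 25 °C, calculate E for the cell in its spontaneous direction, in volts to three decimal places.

+1.576 V

F₂/F⁻ is the cathode (higher E°), Au³⁺/Au⁺ the anode: E°cell = +2.91 − (+1.44) = +1.47 V, n = 2.
Overall: F₂(g) + Au⁺(aq) → 2 F⁻(aq) + Au³⁺(aq)
Q = [F⁻]^2·[Au³⁺] / (P(F₂)·[Au⁺]); log Q = -3.572.
E = E° − (0.0592/n) log Q = +1.47 − (0.0592/2)(-3.572) = +1.576 V.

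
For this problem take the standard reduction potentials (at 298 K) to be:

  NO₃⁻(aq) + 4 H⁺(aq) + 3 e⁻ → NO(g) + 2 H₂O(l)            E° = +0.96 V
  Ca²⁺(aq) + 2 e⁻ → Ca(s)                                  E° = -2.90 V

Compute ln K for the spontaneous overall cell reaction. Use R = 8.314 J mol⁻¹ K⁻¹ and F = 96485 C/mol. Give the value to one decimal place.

Cathode: NO₃⁻/NO; anode: Ca²⁺/Ca. E°cell = (+0.96) − (-2.90) = +3.86 V, with n = 6.
ΔG° = −nFE° = −RT ln K, so ln K = nFE°/(RT) = (6)(96485)(+3.86) / ((8.314)(298)) = 901.928.

901.9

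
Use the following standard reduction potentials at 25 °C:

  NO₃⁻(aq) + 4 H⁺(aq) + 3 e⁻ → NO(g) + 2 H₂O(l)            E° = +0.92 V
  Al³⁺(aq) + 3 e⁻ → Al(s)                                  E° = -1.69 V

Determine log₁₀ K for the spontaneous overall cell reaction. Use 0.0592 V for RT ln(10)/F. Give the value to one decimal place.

Cathode: NO₃⁻/NO; anode: Al³⁺/Al. E°cell = +2.61 V, n = 3.
log K = nE°cell / 0.0592 = (3)(+2.61) / 0.0592 = 132.3.

132.3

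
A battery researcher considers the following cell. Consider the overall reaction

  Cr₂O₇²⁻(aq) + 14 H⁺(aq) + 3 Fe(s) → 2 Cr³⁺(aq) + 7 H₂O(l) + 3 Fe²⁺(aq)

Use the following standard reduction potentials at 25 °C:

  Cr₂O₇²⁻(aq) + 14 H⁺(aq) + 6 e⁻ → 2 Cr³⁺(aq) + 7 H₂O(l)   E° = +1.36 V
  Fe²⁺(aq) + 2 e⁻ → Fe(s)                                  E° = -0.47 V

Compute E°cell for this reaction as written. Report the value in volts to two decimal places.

+1.83 V

The Cr₂O₇²⁻/Cr³⁺ couple has the higher reduction potential, so it is the cathode; Fe²⁺/Fe is oxidised at the anode.
E°cell = E°(cathode) − E°(anode) = (+1.36) − (-0.47) = +1.83 V.
Since E°cell > 0, the reaction is spontaneous under standard conditions.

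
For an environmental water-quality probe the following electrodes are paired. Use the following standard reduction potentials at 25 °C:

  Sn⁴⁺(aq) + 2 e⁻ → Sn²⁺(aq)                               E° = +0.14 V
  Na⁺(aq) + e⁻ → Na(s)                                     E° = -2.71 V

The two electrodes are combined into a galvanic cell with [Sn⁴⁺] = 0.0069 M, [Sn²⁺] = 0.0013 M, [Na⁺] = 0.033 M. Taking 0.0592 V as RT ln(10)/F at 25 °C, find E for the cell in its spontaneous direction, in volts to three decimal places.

Sn⁴⁺/Sn²⁺ is the cathode (higher E°), Na⁺/Na the anode: E°cell = +0.14 − (-2.71) = +2.85 V, n = 2.
Overall: Sn⁴⁺(aq) + 2 Na(s) → Sn²⁺(aq) + 2 Na⁺(aq)
Q = [Sn²⁺]·[Na⁺]^2 / ([Sn⁴⁺]); log Q = -3.688.
E = E° − (0.0592/n) log Q = +2.85 − (0.0592/2)(-3.688) = +2.959 V.

+2.959 V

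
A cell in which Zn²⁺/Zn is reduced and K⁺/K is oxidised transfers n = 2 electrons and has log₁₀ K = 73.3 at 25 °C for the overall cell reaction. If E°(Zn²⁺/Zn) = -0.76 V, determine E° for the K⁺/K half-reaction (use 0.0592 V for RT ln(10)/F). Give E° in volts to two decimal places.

E°cell = (0.0592/n)·log K = (0.0592/2)(73.3) = +2.170 V.
Since Zn²⁺/Zn is the cathode and K⁺/K the anode, E°cell = E°(Zn²⁺/Zn) − E°(K⁺/K).
So E°(K⁺/K) = E°(Zn²⁺/Zn) − E°cell = (-0.76) − (+2.170) = -2.93 V.

-2.93 V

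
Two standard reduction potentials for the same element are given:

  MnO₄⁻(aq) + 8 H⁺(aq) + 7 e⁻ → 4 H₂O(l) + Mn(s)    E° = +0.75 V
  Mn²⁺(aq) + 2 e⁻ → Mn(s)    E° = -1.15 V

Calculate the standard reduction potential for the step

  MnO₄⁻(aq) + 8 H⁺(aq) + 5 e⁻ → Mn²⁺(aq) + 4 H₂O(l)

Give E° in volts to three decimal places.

+1.510 V

Sequential free energies add, so n₃E°₃ = n₁E°₁ + n₂E°₂.
With n₃ = 7, and the known step contributing 2×(-1.15) V, the unknown satisfies 5·E° = 7×(+0.75) − 2×(-1.15) = +7.550.
E° = +7.550 / 5 = +1.510 V.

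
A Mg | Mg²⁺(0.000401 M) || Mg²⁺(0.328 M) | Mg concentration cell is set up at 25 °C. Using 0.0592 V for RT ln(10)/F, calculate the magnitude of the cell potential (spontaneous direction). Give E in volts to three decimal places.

+0.086 V

For a concentration cell E°cell = 0. The 0.328 M side is the cathode (reduction is favoured where [Mg²⁺] is higher).
With n = 2, E = −(0.0592/2) log([Mg²⁺]ₐₙ/[Mg²⁺]꜀ₐₜ) = −(0.0592/2) log(0.000401/0.328) = −(0.0592/2)(-2.913) = +0.086 V.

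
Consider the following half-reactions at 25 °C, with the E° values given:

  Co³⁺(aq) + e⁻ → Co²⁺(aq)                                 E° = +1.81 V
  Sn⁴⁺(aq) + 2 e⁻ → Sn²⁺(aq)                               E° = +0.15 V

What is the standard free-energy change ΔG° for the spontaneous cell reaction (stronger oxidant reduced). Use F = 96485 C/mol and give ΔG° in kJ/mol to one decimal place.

Co³⁺/Co²⁺ (E° = +1.81 V) is the cathode; Sn⁴⁺/Sn²⁺ (E° = +0.15 V) is the anode, so E°cell = +1.66 V.
Balancing electrons gives n = 2 (lcm of 1 and 2).
ΔG° = −nFE° = −(2)(96485)(+1.66) = -320,330 J = -320.3 kJ/mol.

-320.3 kJ/mol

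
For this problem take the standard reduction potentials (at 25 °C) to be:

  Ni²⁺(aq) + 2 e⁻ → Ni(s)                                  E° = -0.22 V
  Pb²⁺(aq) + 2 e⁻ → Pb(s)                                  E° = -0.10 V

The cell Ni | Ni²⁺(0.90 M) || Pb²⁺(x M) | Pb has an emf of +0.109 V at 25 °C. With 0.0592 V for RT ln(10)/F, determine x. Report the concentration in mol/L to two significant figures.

0.38 M

Pb²⁺/Pb is the cathode, Ni²⁺/Ni the anode: E°cell = +0.12 V, n = 2.
Overall reaction: Pb²⁺(aq) + Ni(s) → Pb(s) + Ni²⁺(aq); Q = [Ni²⁺]^1/[Pb²⁺]^1.
From E = E° − (0.0592/n) log Q: log Q = (E° − E)·n/0.0592 = (+0.12 − (+0.109))·2/0.0592 = 0.3716.
So 1·log[Pb²⁺] = 1·log(0.9) − log Q = -0.0458 − (0.3716) = -0.4174; [Pb²⁺] = 10^(-0.4174) ≈ 0.38 M.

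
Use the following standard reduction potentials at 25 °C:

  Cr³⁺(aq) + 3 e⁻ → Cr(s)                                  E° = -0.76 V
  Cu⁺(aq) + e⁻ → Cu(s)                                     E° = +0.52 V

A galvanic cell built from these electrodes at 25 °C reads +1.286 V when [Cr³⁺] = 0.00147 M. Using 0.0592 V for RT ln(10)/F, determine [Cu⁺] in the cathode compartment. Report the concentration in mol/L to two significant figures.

Cu⁺/Cu is the cathode, Cr³⁺/Cr the anode: E°cell = +1.28 V, n = 3.
Overall reaction: 3 Cu⁺(aq) + Cr(s) → 3 Cu(s) + Cr³⁺(aq); Q = [Cr³⁺]^1/[Cu⁺]^3.
From E = E° − (0.0592/n) log Q: log Q = (E° − E)·n/0.0592 = (+1.28 − (+1.286))·3/0.0592 = -0.3041.
So 3·log[Cu⁺] = 1·log(0.00147) − log Q = -2.8327 − (-0.3041) = -2.5286; log[Cu⁺] = -2.5286 / 3 = -0.8429; [Cu⁺] = 10^(-0.8429) ≈ 0.14 M.

0.14 M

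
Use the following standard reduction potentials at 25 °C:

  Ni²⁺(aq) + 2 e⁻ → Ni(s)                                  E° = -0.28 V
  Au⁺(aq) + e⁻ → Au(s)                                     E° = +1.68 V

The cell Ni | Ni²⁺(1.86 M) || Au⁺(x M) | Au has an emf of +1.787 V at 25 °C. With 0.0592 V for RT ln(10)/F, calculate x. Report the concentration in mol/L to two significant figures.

0.0016 M

Au⁺/Au is the cathode, Ni²⁺/Ni the anode: E°cell = +1.96 V, n = 2.
Overall reaction: 2 Au⁺(aq) + Ni(s) → 2 Au(s) + Ni²⁺(aq); Q = [Ni²⁺]^1/[Au⁺]^2.
From E = E° − (0.0592/n) log Q: log Q = (E° − E)·n/0.0592 = (+1.96 − (+1.787))·2/0.0592 = 5.8446.
So 2·log[Au⁺] = 1·log(1.86) − log Q = 0.2695 − (5.8446) = -5.5751; log[Au⁺] = -5.5751 / 2 = -2.7875; [Au⁺] = 10^(-2.7875) ≈ 0.0016 M.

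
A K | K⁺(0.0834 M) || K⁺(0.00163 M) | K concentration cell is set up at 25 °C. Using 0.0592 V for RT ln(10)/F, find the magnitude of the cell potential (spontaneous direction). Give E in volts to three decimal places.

For a concentration cell E°cell = 0. The 0.0834 M side is the cathode (reduction is favoured where [K⁺] is higher).
With n = 1, E = −(0.0592/1) log([K⁺]ₐₙ/[K⁺]꜀ₐₜ) = −(0.0592/1) log(0.00163/0.0834) = −(0.0592/1)(-1.709) = +0.101 V.

+0.101 V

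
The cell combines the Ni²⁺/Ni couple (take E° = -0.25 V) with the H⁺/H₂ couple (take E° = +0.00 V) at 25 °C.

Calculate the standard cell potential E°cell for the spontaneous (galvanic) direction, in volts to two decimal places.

+0.25 V

The H⁺/H₂ couple has the higher reduction potential, so it is the cathode; Ni²⁺/Ni is oxidised at the anode.
E°cell = E°(cathode) − E°(anode) = (+0.00) − (-0.25) = +0.25 V.
Since E°cell > 0, the reaction is spontaneous under standard conditions.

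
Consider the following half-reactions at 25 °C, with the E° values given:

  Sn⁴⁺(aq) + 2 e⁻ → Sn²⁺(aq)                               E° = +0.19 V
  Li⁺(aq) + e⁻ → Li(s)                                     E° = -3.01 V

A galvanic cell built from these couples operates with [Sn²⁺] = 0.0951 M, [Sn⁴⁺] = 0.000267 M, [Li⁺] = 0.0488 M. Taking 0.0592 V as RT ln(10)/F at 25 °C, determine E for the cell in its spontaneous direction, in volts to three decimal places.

+3.202 V

Sn⁴⁺/Sn²⁺ is the cathode (higher E°), Li⁺/Li the anode: E°cell = +0.19 − (-3.01) = +3.20 V, n = 2.
Overall: Sn⁴⁺(aq) + 2 Li(s) → Sn²⁺(aq) + 2 Li⁺(aq)
Q = [Sn²⁺]·[Li⁺]^2 / ([Sn⁴⁺]); log Q = -0.071.
E = E° − (0.0592/n) log Q = +3.20 − (0.0592/2)(-0.071) = +3.202 V.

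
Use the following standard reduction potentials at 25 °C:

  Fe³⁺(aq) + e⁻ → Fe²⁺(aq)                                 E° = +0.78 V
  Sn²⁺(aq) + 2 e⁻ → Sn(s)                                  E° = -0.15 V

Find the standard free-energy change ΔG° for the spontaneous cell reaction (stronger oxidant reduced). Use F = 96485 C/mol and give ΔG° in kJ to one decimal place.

Fe³⁺/Fe²⁺ (E° = +0.78 V) is the cathode; Sn²⁺/Sn (E° = -0.15 V) is the anode, so E°cell = +0.93 V.
Balancing electrons gives n = 2 (lcm of 1 and 2).
ΔG° = −nFE° = −(2)(96485)(+0.93) = -179,462 J = -179.5 kJ.

-179.5 kJ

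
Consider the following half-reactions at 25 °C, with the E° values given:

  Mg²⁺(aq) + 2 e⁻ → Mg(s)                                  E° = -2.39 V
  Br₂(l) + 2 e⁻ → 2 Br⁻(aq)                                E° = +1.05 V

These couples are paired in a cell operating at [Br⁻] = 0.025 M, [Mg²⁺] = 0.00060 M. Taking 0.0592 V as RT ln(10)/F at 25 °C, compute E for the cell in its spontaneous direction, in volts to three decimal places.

Br₂/Br⁻ is the cathode (higher E°), Mg²⁺/Mg the anode: E°cell = +1.05 − (-2.39) = +3.44 V, n = 2.
Overall: Br₂(l) + Mg(s) → 2 Br⁻(aq) + Mg²⁺(aq)
Q = [Br⁻]^2·[Mg²⁺]; log Q = -6.426.
E = E° − (0.0592/n) log Q = +3.44 − (0.0592/2)(-6.426) = +3.630 V.

+3.630 V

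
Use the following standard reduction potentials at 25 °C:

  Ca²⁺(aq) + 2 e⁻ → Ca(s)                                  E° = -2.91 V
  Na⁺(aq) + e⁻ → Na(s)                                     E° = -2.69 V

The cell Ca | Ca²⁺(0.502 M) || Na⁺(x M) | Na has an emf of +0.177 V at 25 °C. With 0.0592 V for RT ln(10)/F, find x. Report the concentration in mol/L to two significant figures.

0.13 M

Na⁺/Na is the cathode, Ca²⁺/Ca the anode: E°cell = +0.22 V, n = 2.
Overall reaction: 2 Na⁺(aq) + Ca(s) → 2 Na(s) + Ca²⁺(aq); Q = [Ca²⁺]^1/[Na⁺]^2.
From E = E° − (0.0592/n) log Q: log Q = (E° − E)·n/0.0592 = (+0.22 − (+0.177))·2/0.0592 = 1.4527.
So 2·log[Na⁺] = 1·log(0.502) − log Q = -0.2993 − (1.4527) = -1.7520; log[Na⁺] = -1.7520 / 2 = -0.8760; [Na⁺] = 10^(-0.8760) ≈ 0.13 M.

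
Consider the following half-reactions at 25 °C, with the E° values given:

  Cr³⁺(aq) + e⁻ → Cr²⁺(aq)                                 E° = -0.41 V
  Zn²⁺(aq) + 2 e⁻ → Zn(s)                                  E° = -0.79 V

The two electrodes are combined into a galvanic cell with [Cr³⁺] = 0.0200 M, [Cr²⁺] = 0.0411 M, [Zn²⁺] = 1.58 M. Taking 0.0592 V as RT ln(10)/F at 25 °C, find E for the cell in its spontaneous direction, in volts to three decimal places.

+0.356 V

Cr³⁺/Cr²⁺ is the cathode (higher E°), Zn²⁺/Zn the anode: E°cell = -0.41 − (-0.79) = +0.38 V, n = 2.
Overall: 2 Cr³⁺(aq) + Zn(s) → 2 Cr²⁺(aq) + Zn²⁺(aq)
Q = [Cr²⁺]^2·[Zn²⁺] / ([Cr³⁺]^2); log Q = 0.824.
E = E° − (0.0592/n) log Q = +0.38 − (0.0592/2)(0.824) = +0.356 V.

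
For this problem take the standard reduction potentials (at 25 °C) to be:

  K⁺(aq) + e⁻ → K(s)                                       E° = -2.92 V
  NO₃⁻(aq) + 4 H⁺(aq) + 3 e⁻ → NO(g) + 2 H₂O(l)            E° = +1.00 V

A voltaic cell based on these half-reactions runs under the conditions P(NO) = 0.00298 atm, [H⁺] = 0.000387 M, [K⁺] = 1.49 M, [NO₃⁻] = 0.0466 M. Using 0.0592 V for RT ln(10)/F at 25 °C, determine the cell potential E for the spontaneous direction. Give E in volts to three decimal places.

NO₃⁻/NO is the cathode (higher E°), K⁺/K the anode: E°cell = +1.00 − (-2.92) = +3.92 V, n = 3.
Overall: NO₃⁻(aq) + 4 H⁺(aq) + 3 K(s) → NO(g) + 2 H₂O(l) + 3 K⁺(aq)
Q = P(NO)·[K⁺]^3 / ([NO₃⁻]·[H⁺]^4); log Q = 12.975.
E = E° − (0.0592/n) log Q = +3.92 − (0.0592/3)(12.975) = +3.664 V.

+3.664 V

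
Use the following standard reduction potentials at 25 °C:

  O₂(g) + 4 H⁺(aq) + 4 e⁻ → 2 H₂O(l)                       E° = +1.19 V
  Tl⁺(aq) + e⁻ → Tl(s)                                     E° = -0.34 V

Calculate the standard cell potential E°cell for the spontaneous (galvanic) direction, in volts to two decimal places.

+1.53 V

The O₂/H₂O couple has the higher reduction potential, so it is the cathode; Tl⁺/Tl is oxidised at the anode.
E°cell = E°(cathode) − E°(anode) = (+1.19) − (-0.34) = +1.53 V.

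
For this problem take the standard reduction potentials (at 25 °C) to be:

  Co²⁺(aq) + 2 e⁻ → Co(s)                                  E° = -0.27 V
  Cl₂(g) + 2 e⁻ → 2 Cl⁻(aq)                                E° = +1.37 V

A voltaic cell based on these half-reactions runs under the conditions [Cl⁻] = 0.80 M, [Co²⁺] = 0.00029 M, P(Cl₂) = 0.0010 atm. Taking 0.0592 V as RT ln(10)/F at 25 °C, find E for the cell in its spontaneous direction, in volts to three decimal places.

Cl₂/Cl⁻ is the cathode (higher E°), Co²⁺/Co the anode: E°cell = +1.37 − (-0.27) = +1.64 V, n = 2.
Overall: Cl₂(g) + Co(s) → 2 Cl⁻(aq) + Co²⁺(aq)
Q = [Cl⁻]^2·[Co²⁺] / (P(Cl₂)); log Q = -0.731.
E = E° − (0.0592/n) log Q = +1.64 − (0.0592/2)(-0.731) = +1.662 V.

+1.662 V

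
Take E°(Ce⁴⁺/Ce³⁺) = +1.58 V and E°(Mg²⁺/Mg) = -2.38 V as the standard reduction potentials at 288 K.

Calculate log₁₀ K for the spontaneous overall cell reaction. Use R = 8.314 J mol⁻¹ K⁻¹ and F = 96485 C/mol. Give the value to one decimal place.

138.6

Cathode: Ce⁴⁺/Ce³⁺; anode: Mg²⁺/Mg. E°cell = (+1.58) − (-2.38) = +3.96 V, with n = 2.
ΔG° = −nFE° = −RT ln K, so ln K = nFE°/(RT) = (2)(96485)(+3.96) / ((8.314)(288)) = 319.141.
log₁₀ K = 319.141 / ln 10 = 138.6.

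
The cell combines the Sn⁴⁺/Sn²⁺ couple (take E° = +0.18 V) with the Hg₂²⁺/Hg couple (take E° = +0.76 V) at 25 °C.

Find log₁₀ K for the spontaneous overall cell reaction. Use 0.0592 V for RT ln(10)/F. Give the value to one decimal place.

Cathode: Hg₂²⁺/Hg; anode: Sn⁴⁺/Sn²⁺. E°cell = +0.58 V, n = 2.
log K = nE°cell / 0.0592 = (2)(+0.58) / 0.0592 = 19.6.

19.6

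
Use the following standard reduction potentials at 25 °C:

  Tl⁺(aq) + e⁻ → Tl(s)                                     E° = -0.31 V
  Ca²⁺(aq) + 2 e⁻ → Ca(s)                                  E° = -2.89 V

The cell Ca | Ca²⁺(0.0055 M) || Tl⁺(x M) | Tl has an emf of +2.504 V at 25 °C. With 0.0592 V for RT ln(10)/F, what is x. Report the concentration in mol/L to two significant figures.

Tl⁺/Tl is the cathode, Ca²⁺/Ca the anode: E°cell = +2.58 V, n = 2.
Overall reaction: 2 Tl⁺(aq) + Ca(s) → 2 Tl(s) + Ca²⁺(aq); Q = [Ca²⁺]^1/[Tl⁺]^2.
From E = E° − (0.0592/n) log Q: log Q = (E° − E)·n/0.0592 = (+2.58 − (+2.504))·2/0.0592 = 2.5676.
So 2·log[Tl⁺] = 1·log(0.0055) − log Q = -2.2596 − (2.5676) = -4.8272; log[Tl⁺] = -4.8272 / 2 = -2.4136; [Tl⁺] = 10^(-2.4136) ≈ 0.0039 M.

0.0039 M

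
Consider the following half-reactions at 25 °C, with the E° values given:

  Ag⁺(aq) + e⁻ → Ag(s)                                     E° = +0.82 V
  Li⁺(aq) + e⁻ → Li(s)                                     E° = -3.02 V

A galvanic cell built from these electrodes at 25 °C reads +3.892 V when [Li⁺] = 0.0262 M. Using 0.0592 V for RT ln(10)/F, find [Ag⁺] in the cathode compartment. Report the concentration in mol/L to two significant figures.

Ag⁺/Ag is the cathode, Li⁺/Li the anode: E°cell = +3.84 V, n = 1.
Overall reaction: Ag⁺(aq) + Li(s) → Ag(s) + Li⁺(aq); Q = [Li⁺]^1/[Ag⁺]^1.
From E = E° − (0.0592/n) log Q: log Q = (E° − E)·n/0.0592 = (+3.84 − (+3.892))·1/0.0592 = -0.8784.
So 1·log[Ag⁺] = 1·log(0.0262) − log Q = -1.5817 − (-0.8784) = -0.7033; [Ag⁺] = 10^(-0.7033) ≈ 0.20 M.

0.20 M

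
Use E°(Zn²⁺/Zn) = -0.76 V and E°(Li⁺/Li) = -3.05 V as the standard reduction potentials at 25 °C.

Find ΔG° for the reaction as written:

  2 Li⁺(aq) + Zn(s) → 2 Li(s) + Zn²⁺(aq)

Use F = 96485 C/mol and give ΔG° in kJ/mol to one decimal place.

As written, Li⁺/Li is reduced (cathode) and Zn²⁺/Zn is oxidised (anode), so E°cell = (-3.05) − (-0.76) = -2.29 V.
Balancing electrons gives n = 2.
ΔG° = −nFE° = −(2)(96485)(-2.29) = 441,901 J = +441.9 kJ/mol.

+441.9 kJ/mol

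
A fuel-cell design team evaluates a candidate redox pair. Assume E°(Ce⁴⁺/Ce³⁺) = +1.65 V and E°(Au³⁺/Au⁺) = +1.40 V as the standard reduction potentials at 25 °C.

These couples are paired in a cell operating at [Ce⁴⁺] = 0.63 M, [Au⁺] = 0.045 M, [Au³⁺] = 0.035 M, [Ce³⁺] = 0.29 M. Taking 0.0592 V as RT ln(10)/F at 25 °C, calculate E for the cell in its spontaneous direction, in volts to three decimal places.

Ce⁴⁺/Ce³⁺ is the cathode (higher E°), Au³⁺/Au⁺ the anode: E°cell = +1.65 − (+1.40) = +0.25 V, n = 2.
Overall: 2 Ce⁴⁺(aq) + Au⁺(aq) → 2 Ce³⁺(aq) + Au³⁺(aq)
Q = [Ce³⁺]^2·[Au³⁺] / ([Ce⁴⁺]^2·[Au⁺]); log Q = -0.783.
E = E° − (0.0592/n) log Q = +0.25 − (0.0592/2)(-0.783) = +0.273 V.

+0.273 V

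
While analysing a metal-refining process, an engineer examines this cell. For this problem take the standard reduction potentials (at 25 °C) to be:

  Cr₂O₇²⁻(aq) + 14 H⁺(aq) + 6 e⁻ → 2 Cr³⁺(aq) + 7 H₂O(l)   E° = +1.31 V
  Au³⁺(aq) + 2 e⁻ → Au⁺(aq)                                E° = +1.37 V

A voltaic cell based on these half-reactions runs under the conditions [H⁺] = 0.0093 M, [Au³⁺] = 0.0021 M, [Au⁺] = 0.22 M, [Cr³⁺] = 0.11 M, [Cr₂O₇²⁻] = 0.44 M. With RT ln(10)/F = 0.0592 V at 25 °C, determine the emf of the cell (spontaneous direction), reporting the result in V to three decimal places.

Au³⁺/Au⁺ is the cathode (higher E°), Cr₂O₇²⁻/Cr³⁺ the anode: E°cell = +1.37 − (+1.31) = +0.06 V, n = 6.
Overall: 3 Au³⁺(aq) + 2 Cr³⁺(aq) + 7 H₂O(l) → 3 Au⁺(aq) + Cr₂O₇²⁻(aq) + 14 H⁺(aq)
Q = [Au⁺]^3·[Cr₂O₇²⁻]·[H⁺]^14 / ([Au³⁺]^3·[Cr³⁺]^2); log Q = -20.820.
E = E° − (0.0592/n) log Q = +0.06 − (0.0592/6)(-20.820) = +0.265 V.

+0.265 V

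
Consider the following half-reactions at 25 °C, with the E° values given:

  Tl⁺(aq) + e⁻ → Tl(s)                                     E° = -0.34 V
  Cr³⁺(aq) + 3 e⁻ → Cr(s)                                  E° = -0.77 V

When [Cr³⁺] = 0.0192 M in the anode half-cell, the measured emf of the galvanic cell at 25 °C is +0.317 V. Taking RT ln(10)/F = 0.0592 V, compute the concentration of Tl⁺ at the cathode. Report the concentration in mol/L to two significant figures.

Tl⁺/Tl is the cathode, Cr³⁺/Cr the anode: E°cell = +0.43 V, n = 3.
Overall reaction: 3 Tl⁺(aq) + Cr(s) → 3 Tl(s) + Cr³⁺(aq); Q = [Cr³⁺]^1/[Tl⁺]^3.
From E = E° − (0.0592/n) log Q: log Q = (E° − E)·n/0.0592 = (+0.43 − (+0.317))·3/0.0592 = 5.7264.
So 3·log[Tl⁺] = 1·log(0.0192) − log Q = -1.7167 − (5.7264) = -7.4431; log[Tl⁺] = -7.4431 / 3 = -2.4810; [Tl⁺] = 10^(-2.4810) ≈ 0.0033 M.

0.0033 M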